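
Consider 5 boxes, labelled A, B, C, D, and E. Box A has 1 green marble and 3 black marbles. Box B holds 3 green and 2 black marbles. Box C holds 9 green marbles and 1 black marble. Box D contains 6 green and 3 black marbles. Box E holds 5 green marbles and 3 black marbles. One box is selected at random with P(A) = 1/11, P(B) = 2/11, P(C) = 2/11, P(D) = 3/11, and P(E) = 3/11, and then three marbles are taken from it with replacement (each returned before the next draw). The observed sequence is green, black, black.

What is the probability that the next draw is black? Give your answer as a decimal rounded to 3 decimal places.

For each hypothesis, P(data | H) works out to: P(data | box A) = (1/4)(3/4)(3/4) = 0.14062; P(data | box B) = (3/5)(2/5)(2/5) = 0.096; P(data | box C) = (9/10)(1/10)(1/10) = 0.009; P(data | box D) = (6/9)(3/9)(3/9) = 0.074074; P(data | box E) = (5/8)(3/8)(3/8) = 0.087891.
The prior-weighted likelihoods are 1/11 · 0.14062 = 0.012784, 2/11 · 0.096 = 0.017455, 2/11 · 0.009 = 0.0016364, 3/11 · 0.074074 = 0.020202, 3/11 · 0.087891 = 0.02397; with total 0.076047.
Normalising, the posterior is P(box A | data) = 0.16811, P(box B | data) = 0.22952, P(box C | data) = 0.021518, P(box D | data) = 0.26565, P(box E | data) = 0.3152.
Averaging over the posterior, P(black next | data) = (3/4)(0.16811) + (2/5)(0.22952) + (1/10)(0.021518) + (1/3)(0.26565) + (3/8)(0.3152) = 0.42679.

0.427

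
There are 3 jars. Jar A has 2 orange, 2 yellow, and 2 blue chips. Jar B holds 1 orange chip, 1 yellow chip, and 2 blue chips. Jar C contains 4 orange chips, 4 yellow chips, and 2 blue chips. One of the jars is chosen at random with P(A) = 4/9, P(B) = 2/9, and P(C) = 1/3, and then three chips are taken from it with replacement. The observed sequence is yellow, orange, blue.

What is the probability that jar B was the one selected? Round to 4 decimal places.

0.2038

Compute the likelihood of the observed sequence for each case: P(data | jar A) = (2/6)(2/6)(2/6) = 0.037037; P(data | jar B) = (1/4)(1/4)(2/4) = 0.03125; P(data | jar C) = (4/10)(4/10)(2/10) = 0.032.
Multiplying each by its prior: 4/9 · 0.037037 = 0.016461, 2/9 · 0.03125 = 0.0069444, 1/3 · 0.032 = 0.010667; these sum to 0.034072.
So P(jar B | data) = (0.0069444) / (0.034072) = 0.20382.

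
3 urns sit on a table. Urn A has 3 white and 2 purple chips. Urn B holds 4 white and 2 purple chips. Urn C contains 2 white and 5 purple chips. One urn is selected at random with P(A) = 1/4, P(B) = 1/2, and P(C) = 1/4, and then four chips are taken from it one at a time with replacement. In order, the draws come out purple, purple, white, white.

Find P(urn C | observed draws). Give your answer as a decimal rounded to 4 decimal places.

0.2103

The likelihood of the observed sequence under each hypothesis: P(data | urn A) = (2/5)(2/5)(3/5)(3/5) = 0.0576; P(data | urn B) = (2/6)(2/6)(4/6)(4/6) = 0.049383; P(data | urn C) = (5/7)(5/7)(2/7)(2/7) = 0.041649.
Weighting by the prior gives 1/4 · 0.0576 = 0.0144, 1/2 · 0.049383 = 0.024691, 1/4 · 0.041649 = 0.010412; these sum to 0.049504.
So P(urn C | data) = (0.010412) / (0.049504) = 0.21033.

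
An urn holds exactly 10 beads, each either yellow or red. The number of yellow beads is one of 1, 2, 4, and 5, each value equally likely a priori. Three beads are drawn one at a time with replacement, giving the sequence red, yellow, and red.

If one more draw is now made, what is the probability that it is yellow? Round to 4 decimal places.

0.3218

For each hypothesis, P(data | H) works out to: P(data | r = 1) = (9/10)(1/10)(9/10) = 0.081; P(data | r = 2) = (8/10)(2/10)(8/10) = 0.128; P(data | r = 4) = (6/10)(4/10)(6/10) = 0.144; P(data | r = 5) = (5/10)(5/10)(5/10) = 0.125.
Multiplying each by its prior: 1/4 · 0.081 = 0.02025, 1/4 · 0.128 = 0.032, 1/4 · 0.144 = 0.036, 1/4 · 0.125 = 0.03125; summing to 0.1195.
Normalising, the posterior is P(r = 1 | data) = 0.16946, P(r = 2 | data) = 0.26778, P(r = 4 | data) = 0.30126, P(r = 5 | data) = 0.26151.
Averaging over the posterior, P(yellow next | data) = (1/10)(0.16946) + (1/5)(0.26778) + (2/5)(0.30126) + (1/2)(0.26151) = 0.32176.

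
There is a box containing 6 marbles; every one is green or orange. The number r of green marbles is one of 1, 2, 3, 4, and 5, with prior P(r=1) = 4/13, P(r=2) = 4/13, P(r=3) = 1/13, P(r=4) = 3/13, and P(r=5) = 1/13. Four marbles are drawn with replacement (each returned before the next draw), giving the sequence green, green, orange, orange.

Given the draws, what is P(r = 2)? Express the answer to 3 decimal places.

0.391

Under each hypothesis, the probability of the observed sequence is: P(data | r = 1) = (1/6)(1/6)(5/6)(5/6) = 0.01929; P(data | r = 2) = (2/6)(2/6)(4/6)(4/6) = 0.049383; P(data | r = 3) = (3/6)(3/6)(3/6)(3/6) = 0.0625; P(data | r = 4) = (4/6)(4/6)(2/6)(2/6) = 0.049383; P(data | r = 5) = (5/6)(5/6)(1/6)(1/6) = 0.01929.
Weighting by the prior gives 4/13 · 0.01929 = 0.0059354, 4/13 · 0.049383 = 0.015195, 1/13 · 0.0625 = 0.0048077, 3/13 · 0.049383 = 0.011396, 1/13 · 0.01929 = 0.0014839; summing to 0.038818.
Hence P(r = 2 | data) = (0.015195) / (0.038818) = 0.39144.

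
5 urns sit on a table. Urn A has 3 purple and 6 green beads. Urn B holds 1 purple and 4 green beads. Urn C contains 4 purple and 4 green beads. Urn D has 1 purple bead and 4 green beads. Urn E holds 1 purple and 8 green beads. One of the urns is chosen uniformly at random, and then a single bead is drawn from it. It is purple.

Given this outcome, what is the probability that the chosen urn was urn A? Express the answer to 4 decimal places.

Under each hypothesis, the probability of this draw is: P(data | urn A) = (3/9) = 1/3; P(data | urn B) = (1/5) = 1/5; P(data | urn C) = (4/8) = 1/2; P(data | urn D) = (1/5) = 1/5; P(data | urn E) = (1/9) = 1/9.
Weighting by the prior gives 1/5 · 1/3 = 1/15, 1/5 · 1/5 = 1/25, 1/5 · 1/2 = 1/10, 1/5 · 1/5 = 1/25, 1/5 · 1/9 = 1/45; these sum to 121/450.
So P(urn A | data) = (1/15) / (121/450) = 30/121.

0.2479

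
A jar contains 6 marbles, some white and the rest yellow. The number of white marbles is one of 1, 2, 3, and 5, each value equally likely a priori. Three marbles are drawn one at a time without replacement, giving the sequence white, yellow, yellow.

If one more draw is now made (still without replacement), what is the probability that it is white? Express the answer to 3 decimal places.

For each hypothesis, P(data | H) works out to: P(data | r = 1) = (1/6)(5/5)(4/4) = 1/6; P(data | r = 2) = (2/6)(4/5)(3/4) = 1/5; P(data | r = 3) = (3/6)(3/5)(2/4) = 3/20; P(data | r = 5) = (5/6)(1/5)(0/4) = 0.
The prior-weighted likelihoods are 1/4 · 1/6 = 1/24, 1/4 · 1/5 = 1/20, 1/4 · 3/20 = 3/80, 1/4 · 0 = 0; summing to 31/240.
Normalising, the posterior is P(r = 1 | data) = 10/31, P(r = 2 | data) = 12/31, P(r = 3 | data) = 9/31, P(r = 5 | data) = 0.
The predictive probability is P(white next | data) = (0)(10/31) + (1/3)(12/31) + (2/3)(9/31) = 10/31.

0.323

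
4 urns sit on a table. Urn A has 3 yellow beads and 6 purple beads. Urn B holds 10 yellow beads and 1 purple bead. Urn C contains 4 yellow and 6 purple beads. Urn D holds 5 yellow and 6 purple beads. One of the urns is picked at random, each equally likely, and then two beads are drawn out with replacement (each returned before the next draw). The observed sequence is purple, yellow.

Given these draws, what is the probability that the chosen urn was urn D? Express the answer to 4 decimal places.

For each hypothesis, P(data | H) works out to: P(data | urn A) = (6/9)(3/9) = 0.22222; P(data | urn B) = (1/11)(10/11) = 0.082645; P(data | urn C) = (6/10)(4/10) = 0.24; P(data | urn D) = (6/11)(5/11) = 0.24793.
The prior-weighted likelihoods are 1/4 · 0.22222 = 0.055556, 1/4 · 0.082645 = 0.020661, 1/4 · 0.24 = 0.06, 1/4 · 0.24793 = 0.061983; with total 0.1982.
By Bayes' rule, P(urn D | data) = (0.061983) / (0.1982) = 0.31273.

0.3127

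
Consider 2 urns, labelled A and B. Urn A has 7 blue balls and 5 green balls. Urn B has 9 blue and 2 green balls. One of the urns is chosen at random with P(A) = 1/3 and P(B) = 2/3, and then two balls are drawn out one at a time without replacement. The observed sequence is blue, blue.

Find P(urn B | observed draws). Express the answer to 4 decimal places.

0.8045

For each hypothesis, P(data | H) works out to: P(data | urn A) = (7/12)(6/11) = 7/22; P(data | urn B) = (9/11)(8/10) = 36/55.
Weighting by the prior gives 1/3 · 7/22 = 7/66, 2/3 · 36/55 = 24/55; summing to 179/330.
Hence P(urn B | data) = (24/55) / (179/330) = 144/179.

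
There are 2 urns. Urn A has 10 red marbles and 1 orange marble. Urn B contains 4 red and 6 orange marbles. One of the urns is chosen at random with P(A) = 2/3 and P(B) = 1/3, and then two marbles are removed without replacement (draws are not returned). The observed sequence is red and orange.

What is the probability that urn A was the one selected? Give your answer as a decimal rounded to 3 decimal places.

0.405

The likelihood of the observed sequence under each hypothesis: P(data | urn A) = (10/11)(1/10) = 1/11; P(data | urn B) = (4/10)(6/9) = 4/15.
The prior-weighted likelihoods are 2/3 · 1/11 = 2/33, 1/3 · 4/15 = 4/45; with total 74/495.
So P(urn A | data) = (2/33) / (74/495) = 15/37.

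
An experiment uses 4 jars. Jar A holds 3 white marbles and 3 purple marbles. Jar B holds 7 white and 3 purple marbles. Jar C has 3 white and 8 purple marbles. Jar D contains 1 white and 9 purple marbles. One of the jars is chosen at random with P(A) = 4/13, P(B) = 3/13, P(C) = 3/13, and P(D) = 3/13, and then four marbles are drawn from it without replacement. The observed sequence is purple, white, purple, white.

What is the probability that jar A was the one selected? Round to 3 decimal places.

0.591

The likelihood of the observed sequence under each hypothesis: P(data | jar A) = (3/6)(3/5)(2/4)(2/3) = 0.1; P(data | jar B) = (3/10)(7/9)(2/8)(6/7) = 0.05; P(data | jar C) = (8/11)(3/10)(7/9)(2/8) = 0.042424; P(data | jar D) = (9/10)(1/9)(8/8)(0/7) = 0.
The prior-weighted likelihoods are 4/13 · 0.1 = 0.030769, 3/13 · 0.05 = 0.011538, 3/13 · 0.042424 = 0.0097902, 3/13 · 0 = 0; these sum to 0.052098.
By Bayes' rule, P(jar A | data) = (0.030769) / (0.052098) = 0.5906.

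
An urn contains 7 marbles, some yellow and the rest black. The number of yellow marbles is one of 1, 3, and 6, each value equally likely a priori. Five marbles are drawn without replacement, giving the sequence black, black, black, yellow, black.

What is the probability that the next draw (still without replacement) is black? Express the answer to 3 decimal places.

0.833

The likelihood of the observed sequence under each hypothesis: P(data | r = 1) = (6/7)(5/6)(4/5)(1/4)(3/3) = 1/7; P(data | r = 3) = (4/7)(3/6)(2/5)(3/4)(1/3) = 1/35; P(data | r = 6) = (1/7)(0/6) = 0.
Weighting by the prior gives 1/3 · 1/7 = 1/21, 1/3 · 1/35 = 1/105, 1/3 · 0 = 0; these sum to 2/35.
The posterior is then P(r = 1 | data) = 5/6, P(r = 3 | data) = 1/6, P(r = 6 | data) = 0.
The predictive probability is P(black next | data) = (1)(5/6) + (0)(1/6) = 5/6.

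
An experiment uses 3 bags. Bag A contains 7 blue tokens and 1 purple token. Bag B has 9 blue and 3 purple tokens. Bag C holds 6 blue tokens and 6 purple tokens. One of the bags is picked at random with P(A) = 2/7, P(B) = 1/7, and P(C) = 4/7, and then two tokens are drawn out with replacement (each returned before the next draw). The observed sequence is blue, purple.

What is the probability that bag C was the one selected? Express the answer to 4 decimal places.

For each hypothesis, P(data | H) works out to: P(data | bag A) = (7/8)(1/8) = 7/64; P(data | bag B) = (9/12)(3/12) = 3/16; P(data | bag C) = (6/12)(6/12) = 1/4.
Weighting by the prior gives 2/7 · 7/64 = 1/32, 1/7 · 3/16 = 3/112, 4/7 · 1/4 = 1/7; summing to 45/224.
By Bayes' rule, P(bag C | data) = (1/7) / (45/224) = 32/45.

0.7111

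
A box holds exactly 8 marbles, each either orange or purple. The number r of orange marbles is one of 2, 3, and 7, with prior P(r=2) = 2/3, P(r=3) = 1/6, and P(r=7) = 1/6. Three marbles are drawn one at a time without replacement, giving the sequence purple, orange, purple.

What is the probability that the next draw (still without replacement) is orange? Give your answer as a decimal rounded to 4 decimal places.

The likelihood of the observed sequence under each hypothesis: P(data | r = 2) = (6/8)(2/7)(5/6) = 5/28; P(data | r = 3) = (5/8)(3/7)(4/6) = 5/28; P(data | r = 7) = (1/8)(7/7)(0/6) = 0.
The prior-weighted likelihoods are 2/3 · 5/28 = 5/42, 1/6 · 5/28 = 5/168, 1/6 · 0 = 0; summing to 25/168.
Normalising, the posterior is P(r = 2 | data) = 4/5, P(r = 3 | data) = 1/5, P(r = 7 | data) = 0.
The predictive probability is P(orange next | data) = (1/5)(4/5) + (2/5)(1/5) = 6/25.

0.2400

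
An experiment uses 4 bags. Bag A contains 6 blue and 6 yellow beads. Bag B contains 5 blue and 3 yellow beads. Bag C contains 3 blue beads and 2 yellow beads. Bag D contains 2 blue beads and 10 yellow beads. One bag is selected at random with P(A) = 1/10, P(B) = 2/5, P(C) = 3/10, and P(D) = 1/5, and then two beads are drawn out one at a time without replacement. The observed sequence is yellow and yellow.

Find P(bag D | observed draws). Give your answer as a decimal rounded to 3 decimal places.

For each hypothesis, P(data | H) works out to: P(data | bag A) = (6/12)(5/11) = 0.22727; P(data | bag B) = (3/8)(2/7) = 0.10714; P(data | bag C) = (2/5)(1/4) = 0.1; P(data | bag D) = (10/12)(9/11) = 0.68182.
The prior-weighted likelihoods are 1/10 · 0.22727 = 0.022727, 2/5 · 0.10714 = 0.042857, 3/10 · 0.1 = 0.03, 1/5 · 0.68182 = 0.13636; these sum to 0.23195.
By Bayes' rule, P(bag D | data) = (0.13636) / (0.23195) = 0.58791.

0.588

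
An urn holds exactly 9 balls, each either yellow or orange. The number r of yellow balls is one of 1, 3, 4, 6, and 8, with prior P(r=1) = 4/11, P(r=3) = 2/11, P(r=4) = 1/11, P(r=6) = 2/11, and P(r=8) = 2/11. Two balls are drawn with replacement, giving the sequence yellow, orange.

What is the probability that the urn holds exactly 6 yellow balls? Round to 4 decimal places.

0.2571

Under each hypothesis, the probability of the observed sequence is: P(data | r = 1) = (1/9)(8/9) = 8/81; P(data | r = 3) = (3/9)(6/9) = 2/9; P(data | r = 4) = (4/9)(5/9) = 20/81; P(data | r = 6) = (6/9)(3/9) = 2/9; P(data | r = 8) = (8/9)(1/9) = 8/81.
Multiplying each by its prior: 4/11 · 8/81 = 32/891, 2/11 · 2/9 = 4/99, 1/11 · 20/81 = 20/891, 2/11 · 2/9 = 4/99, 2/11 · 8/81 = 16/891; summing to 140/891.
Therefore the posterior P(r = 6 | data) = (4/99) / (140/891) = 9/35.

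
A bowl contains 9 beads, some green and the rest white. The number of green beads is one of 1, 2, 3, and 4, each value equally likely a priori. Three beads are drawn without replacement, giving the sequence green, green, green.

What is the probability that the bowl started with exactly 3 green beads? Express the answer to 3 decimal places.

0.200

Compute the likelihood of the observed sequence for each case: P(data | r = 1) = (1/9)(0/8) = 0; P(data | r = 2) = (2/9)(1/8)(0/7) = 0; P(data | r = 3) = (3/9)(2/8)(1/7) = 1/84; P(data | r = 4) = (4/9)(3/8)(2/7) = 1/21.
Multiplying each by its prior: 1/4 · 0 = 0, 1/4 · 0 = 0, 1/4 · 1/84 = 1/336, 1/4 · 1/21 = 1/84; these sum to 5/336.
So P(r = 3 | data) = (1/336) / (5/336) = 1/5.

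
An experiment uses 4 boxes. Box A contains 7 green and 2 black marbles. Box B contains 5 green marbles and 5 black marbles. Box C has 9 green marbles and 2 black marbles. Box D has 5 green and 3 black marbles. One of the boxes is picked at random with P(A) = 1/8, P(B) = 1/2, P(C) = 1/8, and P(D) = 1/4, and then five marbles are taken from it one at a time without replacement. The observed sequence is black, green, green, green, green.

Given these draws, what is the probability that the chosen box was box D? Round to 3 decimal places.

0.263

The likelihood of the observed sequence under each hypothesis: P(data | box A) = (2/9)(7/8)(6/7)(5/6)(4/5) = 0.11111; P(data | box B) = (5/10)(5/9)(4/8)(3/7)(2/6) = 0.019841; P(data | box C) = (2/11)(9/10)(8/9)(7/8)(6/7) = 0.10909; P(data | box D) = (3/8)(5/7)(4/6)(3/5)(2/4) = 0.053571.
The prior-weighted likelihoods are 1/8 · 0.11111 = 0.013889, 1/2 · 0.019841 = 0.0099206, 1/8 · 0.10909 = 0.013636, 1/4 · 0.053571 = 0.013393; summing to 0.050839.
Hence P(box D | data) = (0.013393) / (0.050839) = 0.26344.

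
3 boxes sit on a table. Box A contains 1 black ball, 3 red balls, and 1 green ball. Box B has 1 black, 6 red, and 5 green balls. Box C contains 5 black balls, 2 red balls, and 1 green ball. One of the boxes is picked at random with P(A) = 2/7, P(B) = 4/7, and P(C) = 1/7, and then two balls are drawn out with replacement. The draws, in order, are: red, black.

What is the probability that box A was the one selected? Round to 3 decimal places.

0.426

For each hypothesis, P(data | H) works out to: P(data | box A) = (3/5)(1/5) = 0.12; P(data | box B) = (6/12)(1/12) = 0.041667; P(data | box C) = (2/8)(5/8) = 0.15625.
The prior-weighted likelihoods are 2/7 · 0.12 = 0.034286, 4/7 · 0.041667 = 0.02381, 1/7 · 0.15625 = 0.022321; summing to 0.080417.
Therefore the posterior P(box A | data) = (0.034286) / (0.080417) = 0.42635.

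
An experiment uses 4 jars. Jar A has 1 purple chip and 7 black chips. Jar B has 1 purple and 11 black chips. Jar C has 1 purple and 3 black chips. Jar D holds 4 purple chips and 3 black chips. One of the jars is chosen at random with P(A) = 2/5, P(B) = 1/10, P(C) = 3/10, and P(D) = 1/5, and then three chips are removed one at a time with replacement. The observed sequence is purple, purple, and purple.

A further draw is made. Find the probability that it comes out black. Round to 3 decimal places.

The likelihood of the observed sequence under each hypothesis: P(data | jar A) = (1/8)(1/8)(1/8) = 0.0019531; P(data | jar B) = (1/12)(1/12)(1/12) = 0.0005787; P(data | jar C) = (1/4)(1/4)(1/4) = 0.015625; P(data | jar D) = (4/7)(4/7)(4/7) = 0.18659.
Multiplying each by its prior: 2/5 · 0.0019531 = 0.00078125, 1/10 · 0.0005787 = 5.787e-05, 3/10 · 0.015625 = 0.0046875, 1/5 · 0.18659 = 0.037318; with total 0.042844.
The posterior is then P(jar A | data) = 0.018235, P(jar B | data) = 0.0013507, P(jar C | data) = 0.10941, P(jar D | data) = 0.87101.
So P(black next | data) = Σ P(black next | H) P(H | data) = (7/8)(0.018235) + (11/12)(0.0013507) + (3/4)(0.10941) + (3/7)(0.87101) = 0.47254.

0.473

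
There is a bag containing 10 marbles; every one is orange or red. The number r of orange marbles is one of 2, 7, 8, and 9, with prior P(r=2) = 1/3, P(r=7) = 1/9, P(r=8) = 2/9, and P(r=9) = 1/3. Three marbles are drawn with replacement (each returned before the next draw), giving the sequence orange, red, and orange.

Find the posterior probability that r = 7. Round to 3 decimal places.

0.198

Compute the likelihood of the observed sequence for each case: P(data | r = 2) = (2/10)(8/10)(2/10) = 0.032; P(data | r = 7) = (7/10)(3/10)(7/10) = 0.147; P(data | r = 8) = (8/10)(2/10)(8/10) = 0.128; P(data | r = 9) = (9/10)(1/10)(9/10) = 0.081.
Multiplying each by its prior: 1/3 · 0.032 = 0.010667, 1/9 · 0.147 = 0.016333, 2/9 · 0.128 = 0.028444, 1/3 · 0.081 = 0.027; these sum to 0.082444.
So P(r = 7 | data) = (0.016333) / (0.082444) = 0.19811.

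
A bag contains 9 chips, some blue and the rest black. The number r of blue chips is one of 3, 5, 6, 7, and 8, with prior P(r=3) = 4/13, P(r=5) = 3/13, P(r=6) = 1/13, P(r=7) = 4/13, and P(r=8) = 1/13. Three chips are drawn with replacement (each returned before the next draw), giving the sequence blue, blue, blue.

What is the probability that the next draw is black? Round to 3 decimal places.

Compute the likelihood of the observed sequence for each case: P(data | r = 3) = (3/9)(3/9)(3/9) = 0.037037; P(data | r = 5) = (5/9)(5/9)(5/9) = 0.17147; P(data | r = 6) = (6/9)(6/9)(6/9) = 0.2963; P(data | r = 7) = (7/9)(7/9)(7/9) = 0.47051; P(data | r = 8) = (8/9)(8/9)(8/9) = 0.70233.
Multiplying each by its prior: 4/13 · 0.037037 = 0.011396, 3/13 · 0.17147 = 0.039569, 1/13 · 0.2963 = 0.022792, 4/13 · 0.47051 = 0.14477, 1/13 · 0.70233 = 0.054026; summing to 0.27255.
Normalising, the posterior is P(r = 3 | data) = 0.041812, P(r = 5 | data) = 0.14518, P(r = 6 | data) = 0.083624, P(r = 7 | data) = 0.53117, P(r = 8 | data) = 0.19822.
Averaging over the posterior, P(black next | data) = (2/3)(0.041812) + (4/9)(0.14518) + (1/3)(0.083624) + (2/9)(0.53117) + (1/9)(0.19822) = 0.26033.

0.260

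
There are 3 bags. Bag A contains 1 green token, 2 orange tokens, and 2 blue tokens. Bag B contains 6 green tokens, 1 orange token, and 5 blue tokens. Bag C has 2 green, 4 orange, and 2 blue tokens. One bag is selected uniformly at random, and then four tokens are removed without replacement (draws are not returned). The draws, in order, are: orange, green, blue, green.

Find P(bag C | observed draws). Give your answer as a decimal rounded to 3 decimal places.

Under each hypothesis, the probability of the observed sequence is: P(data | bag A) = (2/5)(1/4)(2/3)(0/2) = 0; P(data | bag B) = (1/12)(6/11)(5/10)(5/9) = 0.012626; P(data | bag C) = (4/8)(2/7)(2/6)(1/5) = 0.0095238.
Multiplying each by its prior: 1/3 · 0 = 0, 1/3 · 0.012626 = 0.0042088, 1/3 · 0.0095238 = 0.0031746; summing to 0.0073834.
Hence P(bag C | data) = (0.0031746) / (0.0073834) = 0.42997.

0.430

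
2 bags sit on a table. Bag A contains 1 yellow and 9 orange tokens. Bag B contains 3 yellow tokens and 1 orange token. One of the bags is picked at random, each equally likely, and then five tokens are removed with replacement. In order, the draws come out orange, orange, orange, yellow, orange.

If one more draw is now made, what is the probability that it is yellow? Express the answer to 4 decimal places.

For each hypothesis, P(data | H) works out to: P(data | bag A) = (9/10)(9/10)(9/10)(1/10)(9/10) = 0.06561; P(data | bag B) = (1/4)(1/4)(1/4)(3/4)(1/4) = 0.0029297.
The prior-weighted likelihoods are 1/2 · 0.06561 = 0.032805, 1/2 · 0.0029297 = 0.0014648; these sum to 0.03427.
Normalising, the posterior is P(bag A | data) = 0.95726, P(bag B | data) = 0.042744.
Averaging over the posterior, P(yellow next | data) = (1/10)(0.95726) + (3/4)(0.042744) = 0.12778.

0.1278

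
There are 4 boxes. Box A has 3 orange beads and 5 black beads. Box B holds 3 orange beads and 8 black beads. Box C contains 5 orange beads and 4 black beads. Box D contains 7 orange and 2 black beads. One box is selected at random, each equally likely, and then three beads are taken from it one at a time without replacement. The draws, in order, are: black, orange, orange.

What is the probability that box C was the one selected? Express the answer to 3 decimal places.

The likelihood of the observed sequence under each hypothesis: P(data | box A) = (5/8)(3/7)(2/6) = 0.089286; P(data | box B) = (8/11)(3/10)(2/9) = 0.048485; P(data | box C) = (4/9)(5/8)(4/7) = 0.15873; P(data | box D) = (2/9)(7/8)(6/7) = 0.16667.
The prior-weighted likelihoods are 1/4 · 0.089286 = 0.022321, 1/4 · 0.048485 = 0.012121, 1/4 · 0.15873 = 0.039683, 1/4 · 0.16667 = 0.041667; summing to 0.11579.
So P(box C | data) = (0.039683) / (0.11579) = 0.34271.

0.343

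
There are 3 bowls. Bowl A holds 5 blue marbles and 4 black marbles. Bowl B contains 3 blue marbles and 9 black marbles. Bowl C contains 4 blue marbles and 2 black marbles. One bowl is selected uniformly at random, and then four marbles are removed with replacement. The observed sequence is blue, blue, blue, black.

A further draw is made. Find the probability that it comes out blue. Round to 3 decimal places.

0.595

Under each hypothesis, the probability of the observed sequence is: P(data | bowl A) = (5/9)(5/9)(5/9)(4/9) = 0.076208; P(data | bowl B) = (3/12)(3/12)(3/12)(9/12) = 0.011719; P(data | bowl C) = (4/6)(4/6)(4/6)(2/6) = 0.098765.
The prior-weighted likelihoods are 1/3 · 0.076208 = 0.025403, 1/3 · 0.011719 = 0.0039062, 1/3 · 0.098765 = 0.032922; these sum to 0.062231.
Normalising, the posterior is P(bowl A | data) = 0.4082, P(bowl B | data) = 0.06277, P(bowl C | data) = 0.52903.
The predictive probability is P(blue next | data) = (5/9)(0.4082) + (1/4)(0.06277) + (2/3)(0.52903) = 0.59516.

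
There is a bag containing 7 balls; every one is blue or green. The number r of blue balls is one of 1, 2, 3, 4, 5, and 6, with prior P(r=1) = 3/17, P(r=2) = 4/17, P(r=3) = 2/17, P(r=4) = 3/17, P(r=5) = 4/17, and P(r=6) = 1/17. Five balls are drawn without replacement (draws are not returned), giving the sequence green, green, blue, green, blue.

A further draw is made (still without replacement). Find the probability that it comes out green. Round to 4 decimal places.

0.6341

The likelihood of the observed sequence under each hypothesis: P(data | r = 1) = (6/7)(5/6)(1/5)(4/4)(0/3) = 0; P(data | r = 2) = (5/7)(4/6)(2/5)(3/4)(1/3) = 0.047619; P(data | r = 3) = (4/7)(3/6)(3/5)(2/4)(2/3) = 0.057143; P(data | r = 4) = (3/7)(2/6)(4/5)(1/4)(3/3) = 0.028571; P(data | r = 5) = (2/7)(1/6)(5/5)(0/4) = 0; P(data | r = 6) = (1/7)(0/6) = 0.
Weighting by the prior gives 3/17 · 0 = 0, 4/17 · 0.047619 = 0.011204, 2/17 · 0.057143 = 0.0067227, 3/17 · 0.028571 = 0.005042, 4/17 · 0 = 0, 1/17 · 0 = 0; these sum to 0.022969.
Normalising, the posterior is P(r = 1 | data) = 0, P(r = 2 | data) = 0.4878, P(r = 3 | data) = 0.29268, P(r = 4 | data) = 0.21951, P(r = 5 | data) = 0, P(r = 6 | data) = 0.
The predictive probability is P(green next | data) = (1)(0.4878) + (1/2)(0.29268) + (0)(0.21951) = 0.63415.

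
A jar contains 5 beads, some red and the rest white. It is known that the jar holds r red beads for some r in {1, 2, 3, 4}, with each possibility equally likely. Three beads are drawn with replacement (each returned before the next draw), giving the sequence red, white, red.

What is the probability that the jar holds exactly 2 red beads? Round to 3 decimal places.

0.240

For each hypothesis, P(data | H) works out to: P(data | r = 1) = (1/5)(4/5)(1/5) = 4/125; P(data | r = 2) = (2/5)(3/5)(2/5) = 12/125; P(data | r = 3) = (3/5)(2/5)(3/5) = 18/125; P(data | r = 4) = (4/5)(1/5)(4/5) = 16/125.
The prior-weighted likelihoods are 1/4 · 4/125 = 1/125, 1/4 · 12/125 = 3/125, 1/4 · 18/125 = 9/250, 1/4 · 16/125 = 4/125; these sum to 1/10.
Hence P(r = 2 | data) = (3/125) / (1/10) = 6/25.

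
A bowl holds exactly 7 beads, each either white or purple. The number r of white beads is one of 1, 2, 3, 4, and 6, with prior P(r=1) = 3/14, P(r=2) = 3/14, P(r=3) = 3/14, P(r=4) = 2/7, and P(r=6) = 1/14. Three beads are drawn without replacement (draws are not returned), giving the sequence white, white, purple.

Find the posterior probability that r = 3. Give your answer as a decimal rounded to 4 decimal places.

0.2609

The likelihood of the observed sequence under each hypothesis: P(data | r = 1) = (1/7)(0/6) = 0; P(data | r = 2) = (2/7)(1/6)(5/5) = 1/21; P(data | r = 3) = (3/7)(2/6)(4/5) = 4/35; P(data | r = 4) = (4/7)(3/6)(3/5) = 6/35; P(data | r = 6) = (6/7)(5/6)(1/5) = 1/7.
The prior-weighted likelihoods are 3/14 · 0 = 0, 3/14 · 1/21 = 1/98, 3/14 · 4/35 = 6/245, 2/7 · 6/35 = 12/245, 1/14 · 1/7 = 1/98; these sum to 23/245.
Therefore the posterior P(r = 3 | data) = (6/245) / (23/245) = 6/23.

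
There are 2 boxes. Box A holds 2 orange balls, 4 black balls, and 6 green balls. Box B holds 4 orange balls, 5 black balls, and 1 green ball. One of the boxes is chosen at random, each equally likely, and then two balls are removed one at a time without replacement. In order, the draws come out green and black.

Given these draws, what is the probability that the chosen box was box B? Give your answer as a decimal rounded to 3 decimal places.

Under each hypothesis, the probability of the observed sequence is: P(data | box A) = (6/12)(4/11) = 2/11; P(data | box B) = (1/10)(5/9) = 1/18.
Multiplying each by its prior: 1/2 · 2/11 = 1/11, 1/2 · 1/18 = 1/36; summing to 47/396.
By Bayes' rule, P(box B | data) = (1/36) / (47/396) = 11/47.

0.234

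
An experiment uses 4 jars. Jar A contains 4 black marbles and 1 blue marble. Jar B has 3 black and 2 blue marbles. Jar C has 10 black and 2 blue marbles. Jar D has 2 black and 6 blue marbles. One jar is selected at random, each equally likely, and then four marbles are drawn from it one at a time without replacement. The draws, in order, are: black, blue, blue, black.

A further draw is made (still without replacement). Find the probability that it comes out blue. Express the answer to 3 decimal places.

0.237

The likelihood of the observed sequence under each hypothesis: P(data | jar A) = (4/5)(1/4)(0/3) = 0; P(data | jar B) = (3/5)(2/4)(1/3)(2/2) = 0.1; P(data | jar C) = (10/12)(2/11)(1/10)(9/9) = 0.015152; P(data | jar D) = (2/8)(6/7)(5/6)(1/5) = 0.035714.
Weighting by the prior gives 1/4 · 0 = 0, 1/4 · 0.1 = 0.025, 1/4 · 0.015152 = 0.0037879, 1/4 · 0.035714 = 0.0089286; these sum to 0.037716.
The posterior is then P(jar A | data) = 0, P(jar B | data) = 0.66284, P(jar C | data) = 0.10043, P(jar D | data) = 0.23673.
So P(blue next | data) = Σ P(blue next | H) P(H | data) = (0)(0.66284) + (0)(0.10043) + (1)(0.23673) = 0.23673.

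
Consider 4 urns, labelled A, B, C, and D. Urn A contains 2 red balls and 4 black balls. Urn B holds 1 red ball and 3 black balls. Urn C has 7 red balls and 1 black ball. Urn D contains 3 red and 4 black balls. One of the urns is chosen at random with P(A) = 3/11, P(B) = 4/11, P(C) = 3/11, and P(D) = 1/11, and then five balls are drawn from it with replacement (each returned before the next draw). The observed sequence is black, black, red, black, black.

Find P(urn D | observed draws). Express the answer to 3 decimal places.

0.082

Under each hypothesis, the probability of the observed sequence is: P(data | urn A) = (4/6)(4/6)(2/6)(4/6)(4/6) = 0.065844; P(data | urn B) = (3/4)(3/4)(1/4)(3/4)(3/4) = 0.079102; P(data | urn C) = (1/8)(1/8)(7/8)(1/8)(1/8) = 0.00021362; P(data | urn D) = (4/7)(4/7)(3/7)(4/7)(4/7) = 0.045695.
Multiplying each by its prior: 3/11 · 0.065844 = 0.017957, 4/11 · 0.079102 = 0.028764, 3/11 · 0.00021362 = 5.8261e-05, 1/11 · 0.045695 = 0.0041541; summing to 0.050934.
By Bayes' rule, P(urn D | data) = (0.0041541) / (0.050934) = 0.081559.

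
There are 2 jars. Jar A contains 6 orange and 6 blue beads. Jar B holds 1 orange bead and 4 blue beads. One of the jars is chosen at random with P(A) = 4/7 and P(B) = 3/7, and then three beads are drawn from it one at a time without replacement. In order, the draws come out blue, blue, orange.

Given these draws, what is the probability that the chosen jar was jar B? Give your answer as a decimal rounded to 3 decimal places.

Compute the likelihood of the observed sequence for each case: P(data | jar A) = (6/12)(5/11)(6/10) = 3/22; P(data | jar B) = (4/5)(3/4)(1/3) = 1/5.
Multiplying each by its prior: 4/7 · 3/22 = 6/77, 3/7 · 1/5 = 3/35; with total 9/55.
Therefore the posterior P(jar B | data) = (3/35) / (9/55) = 11/21.

0.524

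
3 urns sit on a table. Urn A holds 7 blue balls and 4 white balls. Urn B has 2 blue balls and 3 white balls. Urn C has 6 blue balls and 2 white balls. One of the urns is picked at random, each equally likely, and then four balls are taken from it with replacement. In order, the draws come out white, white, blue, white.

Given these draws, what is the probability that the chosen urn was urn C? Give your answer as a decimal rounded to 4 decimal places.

Compute the likelihood of the observed sequence for each case: P(data | urn A) = (4/11)(4/11)(7/11)(4/11) = 0.030599; P(data | urn B) = (3/5)(3/5)(2/5)(3/5) = 0.0864; P(data | urn C) = (2/8)(2/8)(6/8)(2/8) = 0.011719.
Multiplying each by its prior: 1/3 · 0.030599 = 0.0102, 1/3 · 0.0864 = 0.0288, 1/3 · 0.011719 = 0.0039062; with total 0.042906.
Therefore the posterior P(urn C | data) = (0.0039062) / (0.042906) = 0.091042.

0.0910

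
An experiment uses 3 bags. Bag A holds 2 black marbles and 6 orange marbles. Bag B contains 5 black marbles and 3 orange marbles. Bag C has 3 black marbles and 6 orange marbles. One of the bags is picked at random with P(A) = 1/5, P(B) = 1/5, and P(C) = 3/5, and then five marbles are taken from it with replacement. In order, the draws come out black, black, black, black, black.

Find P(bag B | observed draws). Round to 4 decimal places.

0.8774

The likelihood of the observed sequence under each hypothesis: P(data | bag A) = (2/8)(2/8)(2/8)(2/8)(2/8) = 0.00097656; P(data | bag B) = (5/8)(5/8)(5/8)(5/8)(5/8) = 0.095367; P(data | bag C) = (3/9)(3/9)(3/9)(3/9)(3/9) = 0.0041152.
Multiplying each by its prior: 1/5 · 0.00097656 = 0.00019531, 1/5 · 0.095367 = 0.019073, 3/5 · 0.0041152 = 0.0024691; summing to 0.021738.
Hence P(bag B | data) = (0.019073) / (0.021738) = 0.87743.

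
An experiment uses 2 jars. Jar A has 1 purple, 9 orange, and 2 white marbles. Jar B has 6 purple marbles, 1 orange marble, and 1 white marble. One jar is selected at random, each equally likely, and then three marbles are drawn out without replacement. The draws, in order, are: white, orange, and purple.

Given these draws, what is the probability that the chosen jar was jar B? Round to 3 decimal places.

0.567

The likelihood of the observed sequence under each hypothesis: P(data | jar A) = (2/12)(9/11)(1/10) = 0.013636; P(data | jar B) = (1/8)(1/7)(6/6) = 0.017857.
Multiplying each by its prior: 1/2 · 0.013636 = 0.0068182, 1/2 · 0.017857 = 0.0089286; with total 0.015747.
Therefore the posterior P(jar B | data) = (0.0089286) / (0.015747) = 0.56701.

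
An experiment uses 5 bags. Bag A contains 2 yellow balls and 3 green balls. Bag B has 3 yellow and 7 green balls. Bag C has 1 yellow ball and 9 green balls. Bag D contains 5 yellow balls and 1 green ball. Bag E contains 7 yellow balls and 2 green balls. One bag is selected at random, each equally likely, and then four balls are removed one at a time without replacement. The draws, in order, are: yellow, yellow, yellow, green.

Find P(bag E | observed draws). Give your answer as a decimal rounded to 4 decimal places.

Under each hypothesis, the probability of the observed sequence is: P(data | bag A) = (2/5)(1/4)(0/3) = 0; P(data | bag B) = (3/10)(2/9)(1/8)(7/7) = 0.0083333; P(data | bag C) = (1/10)(0/9) = 0; P(data | bag D) = (5/6)(4/5)(3/4)(1/3) = 0.16667; P(data | bag E) = (7/9)(6/8)(5/7)(2/6) = 0.13889.
Multiplying each by its prior: 1/5 · 0 = 0, 1/5 · 0.0083333 = 0.0016667, 1/5 · 0 = 0, 1/5 · 0.16667 = 0.033333, 1/5 · 0.13889 = 0.027778; with total 0.062778.
Hence P(bag E | data) = (0.027778) / (0.062778) = 0.44248.

0.4425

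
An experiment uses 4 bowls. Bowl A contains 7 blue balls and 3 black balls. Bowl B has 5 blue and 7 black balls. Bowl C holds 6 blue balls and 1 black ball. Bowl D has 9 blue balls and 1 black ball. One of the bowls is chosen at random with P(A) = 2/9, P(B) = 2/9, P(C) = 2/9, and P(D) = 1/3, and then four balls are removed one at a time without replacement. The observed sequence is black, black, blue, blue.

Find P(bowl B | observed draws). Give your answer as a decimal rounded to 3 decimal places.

Under each hypothesis, the probability of the observed sequence is: P(data | bowl A) = (3/10)(2/9)(7/8)(6/7) = 0.05; P(data | bowl B) = (7/12)(6/11)(5/10)(4/9) = 0.070707; P(data | bowl C) = (1/7)(0/6) = 0; P(data | bowl D) = (1/10)(0/9) = 0.
Weighting by the prior gives 2/9 · 0.05 = 0.011111, 2/9 · 0.070707 = 0.015713, 2/9 · 0 = 0, 1/3 · 0 = 0; summing to 0.026824.
By Bayes' rule, P(bowl B | data) = (0.015713) / (0.026824) = 0.58577.

0.586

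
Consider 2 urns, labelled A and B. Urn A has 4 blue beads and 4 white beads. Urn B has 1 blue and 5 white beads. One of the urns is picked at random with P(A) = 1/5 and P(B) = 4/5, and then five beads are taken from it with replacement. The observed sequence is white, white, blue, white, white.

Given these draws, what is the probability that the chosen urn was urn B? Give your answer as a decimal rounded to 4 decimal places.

Compute the likelihood of the observed sequence for each case: P(data | urn A) = (4/8)(4/8)(4/8)(4/8)(4/8) = 0.03125; P(data | urn B) = (5/6)(5/6)(1/6)(5/6)(5/6) = 0.080376.
Weighting by the prior gives 1/5 · 0.03125 = 0.00625, 4/5 · 0.080376 = 0.0643; these sum to 0.07055.
Therefore the posterior P(urn B | data) = (0.0643) / (0.07055) = 0.91141.

0.9114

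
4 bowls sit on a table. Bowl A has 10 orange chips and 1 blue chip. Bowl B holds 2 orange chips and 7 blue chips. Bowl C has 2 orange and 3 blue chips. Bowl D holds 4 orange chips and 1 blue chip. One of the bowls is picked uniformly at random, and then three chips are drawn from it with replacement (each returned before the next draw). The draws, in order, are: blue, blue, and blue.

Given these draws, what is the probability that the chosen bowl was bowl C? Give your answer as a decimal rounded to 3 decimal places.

0.311

Under each hypothesis, the probability of the observed sequence is: P(data | bowl A) = (1/11)(1/11)(1/11) = 0.00075131; P(data | bowl B) = (7/9)(7/9)(7/9) = 0.47051; P(data | bowl C) = (3/5)(3/5)(3/5) = 0.216; P(data | bowl D) = (1/5)(1/5)(1/5) = 0.008.
The prior-weighted likelihoods are 1/4 · 0.00075131 = 0.00018783, 1/4 · 0.47051 = 0.11763, 1/4 · 0.216 = 0.054, 1/4 · 0.008 = 0.002; these sum to 0.17381.
Therefore the posterior P(bowl C | data) = (0.054) / (0.17381) = 0.31068.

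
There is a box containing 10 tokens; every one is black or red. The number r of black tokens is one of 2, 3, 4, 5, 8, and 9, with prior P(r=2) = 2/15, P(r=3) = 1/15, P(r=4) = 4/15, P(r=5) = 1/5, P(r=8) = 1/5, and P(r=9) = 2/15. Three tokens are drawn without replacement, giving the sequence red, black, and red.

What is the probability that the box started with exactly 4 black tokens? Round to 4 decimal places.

0.4075

For each hypothesis, P(data | H) works out to: P(data | r = 2) = (8/10)(2/9)(7/8) = 0.15556; P(data | r = 3) = (7/10)(3/9)(6/8) = 0.175; P(data | r = 4) = (6/10)(4/9)(5/8) = 0.16667; P(data | r = 5) = (5/10)(5/9)(4/8) = 0.13889; P(data | r = 8) = (2/10)(8/9)(1/8) = 0.022222; P(data | r = 9) = (1/10)(9/9)(0/8) = 0.
Weighting by the prior gives 2/15 · 0.15556 = 0.020741, 1/15 · 0.175 = 0.011667, 4/15 · 0.16667 = 0.044444, 1/5 · 0.13889 = 0.027778, 1/5 · 0.022222 = 0.0044444, 2/15 · 0 = 0; these sum to 0.10907.
So P(r = 4 | data) = (0.044444) / (0.10907) = 0.40747.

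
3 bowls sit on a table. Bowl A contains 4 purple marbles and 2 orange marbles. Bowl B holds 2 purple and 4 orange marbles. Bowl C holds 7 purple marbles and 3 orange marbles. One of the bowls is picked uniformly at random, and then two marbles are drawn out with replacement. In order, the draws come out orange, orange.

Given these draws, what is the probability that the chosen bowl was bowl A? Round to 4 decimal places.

For each hypothesis, P(data | H) works out to: P(data | bowl A) = (2/6)(2/6) = 0.11111; P(data | bowl B) = (4/6)(4/6) = 0.44444; P(data | bowl C) = (3/10)(3/10) = 0.09.
Multiplying each by its prior: 1/3 · 0.11111 = 0.037037, 1/3 · 0.44444 = 0.14815, 1/3 · 0.09 = 0.03; with total 0.21519.
By Bayes' rule, P(bowl A | data) = (0.037037) / (0.21519) = 0.17212.

0.1721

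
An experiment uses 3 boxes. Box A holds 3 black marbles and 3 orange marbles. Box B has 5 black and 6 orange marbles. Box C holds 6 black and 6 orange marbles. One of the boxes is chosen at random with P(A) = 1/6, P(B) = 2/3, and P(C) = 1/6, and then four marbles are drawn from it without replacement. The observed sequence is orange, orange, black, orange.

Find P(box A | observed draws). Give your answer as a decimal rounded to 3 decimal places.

The likelihood of the observed sequence under each hypothesis: P(data | box A) = (3/6)(2/5)(3/4)(1/3) = 0.05; P(data | box B) = (6/11)(5/10)(5/9)(4/8) = 0.075758; P(data | box C) = (6/12)(5/11)(6/10)(4/9) = 0.060606.
Weighting by the prior gives 1/6 · 0.05 = 0.0083333, 2/3 · 0.075758 = 0.050505, 1/6 · 0.060606 = 0.010101; these sum to 0.068939.
So P(box A | data) = (0.0083333) / (0.068939) = 0.12088.

0.121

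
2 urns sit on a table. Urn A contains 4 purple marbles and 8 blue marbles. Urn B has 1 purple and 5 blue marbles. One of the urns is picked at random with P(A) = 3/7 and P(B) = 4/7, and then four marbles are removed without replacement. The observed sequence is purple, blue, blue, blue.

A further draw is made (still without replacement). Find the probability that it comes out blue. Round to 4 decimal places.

The likelihood of the observed sequence under each hypothesis: P(data | urn A) = (4/12)(8/11)(7/10)(6/9) = 0.11313; P(data | urn B) = (1/6)(5/5)(4/4)(3/3) = 0.16667.
Multiplying each by its prior: 3/7 · 0.11313 = 0.048485, 4/7 · 0.16667 = 0.095238; these sum to 0.14372.
Dividing through by the total gives posterior P(urn A | data) = 0.33735, P(urn B | data) = 0.66265.
Averaging over the posterior, P(blue next | data) = (5/8)(0.33735) + (1)(0.66265) = 0.87349.

0.8735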